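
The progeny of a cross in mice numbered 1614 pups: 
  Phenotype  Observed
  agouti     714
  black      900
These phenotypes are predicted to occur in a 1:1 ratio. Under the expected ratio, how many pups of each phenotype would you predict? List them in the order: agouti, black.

Expected counts for N = 1614 under a 1:1 ratio (total parts = 2):
  agouti: 1614 × 1/2 = 807
  black: 1614 × 1/2 = 807

807, 807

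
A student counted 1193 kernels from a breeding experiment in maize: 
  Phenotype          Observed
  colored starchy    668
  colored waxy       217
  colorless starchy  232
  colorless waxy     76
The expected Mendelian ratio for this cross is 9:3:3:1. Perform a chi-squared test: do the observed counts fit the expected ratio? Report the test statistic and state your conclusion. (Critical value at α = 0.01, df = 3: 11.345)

Total ratio parts = 16. Expected numbers out of 1193:
  colored starchy: 1193 × 9/16 = 671.0625
  colored waxy: 1193 × 3/16 = 223.6875
  colorless starchy: 1193 × 3/16 = 223.6875
  colorless waxy: 1193 × 1/16 = 74.5625
χ² = Σ (O − E)² / E
  colored starchy: (668 − 671.0625)² / 671.0625 = 0.0140
  colored waxy: (217 − 223.6875)² / 223.6875 = 0.1999
  colorless starchy: (232 − 223.6875)² / 223.6875 = 0.3089
  colorless waxy: (76 − 74.5625)² / 74.5625 = 0.0277
χ² = 0.0140 + 0.1999 + 0.3089 + 0.0277 = 0.5505 ≈ 0.551
Degrees of freedom = 4 − 1 = 3; critical value at α = 0.01 is 11.345.
Since 0.551 < 11.345, we fail to reject the null hypothesis — the data are consistent with the 9:3:3:1 ratio.

0.551; consistent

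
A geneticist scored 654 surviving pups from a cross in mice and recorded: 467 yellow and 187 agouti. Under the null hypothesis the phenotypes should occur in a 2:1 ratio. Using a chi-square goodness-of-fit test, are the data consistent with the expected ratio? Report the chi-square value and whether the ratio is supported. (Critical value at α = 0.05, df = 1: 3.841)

The 2:1 ratio has 3 parts, so with N = 654 the expected counts are:
  yellow: 654 × 2/3 = 436
  agouti: 654 × 1/3 = 218
χ² = Σ (O − E)² / E
  yellow: (467 − 436)² / 436 = 2.2041
  agouti: (187 − 218)² / 218 = 4.4083
χ² = 2.2041 + 4.4083 = 6.6124 ≈ 6.612
Degrees of freedom = 2 − 1 = 1; critical value at α = 0.05 is 3.841.
Since 6.612 > 3.841, we reject the null hypothesis — the data do not fit the 2:1 ratio.

6.612; not consistent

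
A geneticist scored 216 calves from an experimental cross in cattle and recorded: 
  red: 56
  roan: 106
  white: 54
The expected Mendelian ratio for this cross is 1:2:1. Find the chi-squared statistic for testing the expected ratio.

Total ratio parts = 4. Expected numbers out of 216:
  red: 216 × 1/4 = 54
  roan: 216 × 2/4 = 108
  white: 216 × 1/4 = 54
χ² = Σ (O − E)² / E
  red: (56 − 54)² / 54 = 0.0741
  roan: (106 − 108)² / 108 = 0.0370
  white: (54 − 54)² / 54 = 0.0000
χ² = 0.0741 + 0.0370 + 0.0000 = 0.1111 ≈ 0.111

0.111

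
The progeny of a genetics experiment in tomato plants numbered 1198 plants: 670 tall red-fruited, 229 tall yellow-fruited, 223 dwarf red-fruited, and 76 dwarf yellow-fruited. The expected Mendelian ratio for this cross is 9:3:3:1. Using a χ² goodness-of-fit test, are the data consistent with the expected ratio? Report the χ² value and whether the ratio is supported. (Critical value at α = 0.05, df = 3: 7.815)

0.136; consistent

Expected counts for N = 1198 under a 9:3:3:1 ratio (total parts = 16):
  tall red-fruited: 1198 × 9/16 = 673.875
  tall yellow-fruited: 1198 × 3/16 = 224.625
  dwarf red-fruited: 1198 × 3/16 = 224.625
  dwarf yellow-fruited: 1198 × 1/16 = 74.875
χ² = Σ (O − E)² / E
  tall red-fruited: (670 − 673.875)² / 673.875 = 0.0223
  tall yellow-fruited: (229 − 224.625)² / 224.625 = 0.0852
  dwarf red-fruited: (223 − 224.625)² / 224.625 = 0.0118
  dwarf yellow-fruited: (76 − 74.875)² / 74.875 = 0.0169
χ² = 0.0223 + 0.0852 + 0.0118 + 0.0169 = 0.1362 ≈ 0.136
Degrees of freedom = 4 − 1 = 3; critical value at α = 0.05 is 7.815.
Since 0.136 < 7.815, we fail to reject the null hypothesis — the data are consistent with the 9:3:3:1 ratio.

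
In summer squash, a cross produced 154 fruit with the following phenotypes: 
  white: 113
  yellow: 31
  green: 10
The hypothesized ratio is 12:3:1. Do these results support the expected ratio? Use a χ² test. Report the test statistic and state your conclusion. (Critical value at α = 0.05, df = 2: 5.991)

Under the 12:3:1 hypothesis (Σ ratio = 16, N = 154):
  white: 154 × 12/16 = 115.5
  yellow: 154 × 3/16 = 28.875
  green: 154 × 1/16 = 9.625
χ² = Σ (O − E)² / E
  white: (113 − 115.5)² / 115.5 = 0.0541
  yellow: (31 − 28.875)² / 28.875 = 0.1564
  green: (10 − 9.625)² / 9.625 = 0.0146
χ² = 0.0541 + 0.1564 + 0.0146 = 0.2251 ≈ 0.225
Degrees of freedom = 3 − 1 = 2; critical value at α = 0.05 is 5.991.
Since 0.225 < 5.991, we fail to reject the null hypothesis — the data are consistent with the 12:3:1 ratio.

0.225; consistent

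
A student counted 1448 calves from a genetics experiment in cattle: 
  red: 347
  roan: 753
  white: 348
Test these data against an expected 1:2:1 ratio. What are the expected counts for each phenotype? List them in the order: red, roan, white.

Total ratio parts = 4. Expected numbers out of 1448:
  red: 1448 × 1/4 = 362
  roan: 1448 × 2/4 = 724
  white: 1448 × 1/4 = 362

362, 724, 362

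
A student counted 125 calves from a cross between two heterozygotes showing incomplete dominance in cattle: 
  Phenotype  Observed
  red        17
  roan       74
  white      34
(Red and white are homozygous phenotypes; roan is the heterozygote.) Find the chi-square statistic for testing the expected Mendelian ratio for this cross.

8.856

With incomplete dominance, a heterozygote × heterozygote cross gives a 1:2:1 phenotypic ratio.
Total ratio parts = 4. Expected numbers out of 125:
  red: 125 × 1/4 = 31.25
  roan: 125 × 2/4 = 62.5
  white: 125 × 1/4 = 31.25
χ² = Σ (O − E)² / E
  red: (17 − 31.25)² / 31.25 = 6.4980
  roan: (74 − 62.5)² / 62.5 = 2.1160
  white: (34 − 31.25)² / 31.25 = 0.2420
χ² = 6.4980 + 2.1160 + 0.2420 = 8.856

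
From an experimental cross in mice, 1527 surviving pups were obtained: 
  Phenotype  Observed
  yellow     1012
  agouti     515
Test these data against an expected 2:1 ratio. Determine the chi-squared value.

Expected counts for N = 1527 under a 2:1 ratio (total parts = 3):
  yellow: 1527 × 2/3 = 1018
  agouti: 1527 × 1/3 = 509
χ² = Σ (O − E)² / E
  yellow: (1012 − 1018)² / 1018 = 0.0354
  agouti: (515 − 509)² / 509 = 0.0707
χ² = 0.0354 + 0.0707 = 0.1061 ≈ 0.106

0.106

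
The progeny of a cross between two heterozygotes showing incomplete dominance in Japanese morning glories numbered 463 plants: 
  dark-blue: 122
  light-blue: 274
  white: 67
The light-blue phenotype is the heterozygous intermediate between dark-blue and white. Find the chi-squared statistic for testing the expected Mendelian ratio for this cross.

28.672

With incomplete dominance, a heterozygote × heterozygote cross gives a 1:2:1 phenotypic ratio.
Under the 1:2:1 hypothesis (Σ ratio = 4, N = 463):
  dark-blue: 463 × 1/4 = 115.75
  light-blue: 463 × 2/4 = 231.5
  white: 463 × 1/4 = 115.75
χ² = Σ (O − E)² / E
  dark-blue: (122 − 115.75)² / 115.75 = 0.3375
  light-blue: (274 − 231.5)² / 231.5 = 7.8024
  white: (67 − 115.75)² / 115.75 = 20.5319
χ² = 0.3375 + 7.8024 + 20.5319 = 28.6718 ≈ 28.672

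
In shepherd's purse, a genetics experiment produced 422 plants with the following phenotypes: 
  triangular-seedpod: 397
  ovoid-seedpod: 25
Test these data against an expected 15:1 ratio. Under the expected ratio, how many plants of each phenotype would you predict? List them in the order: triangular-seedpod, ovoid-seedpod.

The 15:1 ratio has 16 parts, so with N = 422 the expected counts are:
  triangular-seedpod: 422 × 15/16 = 395.625
  ovoid-seedpod: 422 × 1/16 = 26.375

395.625, 26.375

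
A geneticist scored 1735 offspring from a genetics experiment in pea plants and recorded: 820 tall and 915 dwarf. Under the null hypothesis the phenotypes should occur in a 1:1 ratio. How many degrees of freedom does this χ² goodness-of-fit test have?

A goodness-of-fit test with 2 phenotype classes has df = 2 − 1 = 1.

1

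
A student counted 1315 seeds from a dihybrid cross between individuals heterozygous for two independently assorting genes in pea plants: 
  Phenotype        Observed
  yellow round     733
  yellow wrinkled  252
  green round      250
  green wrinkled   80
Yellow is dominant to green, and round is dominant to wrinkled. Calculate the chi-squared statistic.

0.287

A dihybrid F₂ with independent assortment and complete dominance at both loci gives a 9:3:3:1 phenotypic ratio.
The 9:3:3:1 ratio has 16 parts, so with N = 1315 the expected counts are:
  yellow round: 1315 × 9/16 = 739.6875
  yellow wrinkled: 1315 × 3/16 = 246.5625
  green round: 1315 × 3/16 = 246.5625
  green wrinkled: 1315 × 1/16 = 82.1875
χ² = Σ (O − E)² / E
  yellow round: (733 − 739.6875)² / 739.6875 = 0.0605
  yellow wrinkled: (252 − 246.5625)² / 246.5625 = 0.1199
  green round: (250 − 246.5625)² / 246.5625 = 0.0479
  green wrinkled: (80 − 82.1875)² / 82.1875 = 0.0582
χ² = 0.0605 + 0.1199 + 0.0479 + 0.0582 = 0.2865 ≈ 0.287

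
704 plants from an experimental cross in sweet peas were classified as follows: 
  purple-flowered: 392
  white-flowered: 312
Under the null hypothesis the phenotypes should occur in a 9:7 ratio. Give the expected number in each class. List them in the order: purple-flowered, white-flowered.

The 9:7 ratio has 16 parts, so with N = 704 the expected counts are:
  purple-flowered: 704 × 9/16 = 396
  white-flowered: 704 × 7/16 = 308

396, 308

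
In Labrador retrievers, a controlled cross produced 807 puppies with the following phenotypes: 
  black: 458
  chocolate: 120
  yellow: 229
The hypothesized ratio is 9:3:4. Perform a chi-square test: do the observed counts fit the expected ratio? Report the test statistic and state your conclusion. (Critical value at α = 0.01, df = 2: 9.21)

The 9:3:4 ratio has 16 parts, so with N = 807 the expected counts are:
  black: 807 × 9/16 = 453.9375
  chocolate: 807 × 3/16 = 151.3125
  yellow: 807 × 4/16 = 201.75
χ² = Σ (O − E)² / E
  black: (458 − 453.9375)² / 453.9375 = 0.0364
  chocolate: (120 − 151.3125)² / 151.3125 = 6.4798
  yellow: (229 − 201.75)² / 201.75 = 3.6806
χ² = 0.0364 + 6.4798 + 3.6806 = 10.1968 ≈ 10.197
Degrees of freedom = 3 − 1 = 2; critical value at α = 0.01 is 9.21.
Since 10.197 > 9.21, we reject the null hypothesis — the data do not fit the 9:3:4 ratio.

10.197; not consistent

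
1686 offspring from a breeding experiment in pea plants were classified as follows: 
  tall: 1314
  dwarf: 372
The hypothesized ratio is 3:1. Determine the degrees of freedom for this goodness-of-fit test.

1

A goodness-of-fit test with 2 phenotype classes has df = 2 − 1 = 1.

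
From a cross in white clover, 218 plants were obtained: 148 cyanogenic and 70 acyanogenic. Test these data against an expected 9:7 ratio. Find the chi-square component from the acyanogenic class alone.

Total ratio parts = 16. Expected numbers out of 218:
  cyanogenic: 218 × 9/16 = 122.625
  acyanogenic: 218 × 7/16 = 95.375
Contribution of acyanogenic: (70 − 95.375)² / 95.375 = 6.7511

6.751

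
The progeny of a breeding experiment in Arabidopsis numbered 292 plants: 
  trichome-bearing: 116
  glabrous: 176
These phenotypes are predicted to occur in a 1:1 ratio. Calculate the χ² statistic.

The 1:1 ratio has 2 parts, so with N = 292 the expected counts are:
  trichome-bearing: 292 × 1/2 = 146
  glabrous: 292 × 1/2 = 146
χ² = Σ (O − E)² / E
  trichome-bearing: (116 − 146)² / 146 = 6.1644
  glabrous: (176 − 146)² / 146 = 6.1644
χ² = 6.1644 + 6.1644 = 12.3288 ≈ 12.329

12.329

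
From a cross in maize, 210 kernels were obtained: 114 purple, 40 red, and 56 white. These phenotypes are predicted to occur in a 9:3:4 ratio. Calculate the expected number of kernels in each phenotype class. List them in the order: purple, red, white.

Under the 9:3:4 hypothesis (Σ ratio = 16, N = 210):
  purple: 210 × 9/16 = 118.125
  red: 210 × 3/16 = 39.375
  white: 210 × 4/16 = 52.5

118.125, 39.375, 52.5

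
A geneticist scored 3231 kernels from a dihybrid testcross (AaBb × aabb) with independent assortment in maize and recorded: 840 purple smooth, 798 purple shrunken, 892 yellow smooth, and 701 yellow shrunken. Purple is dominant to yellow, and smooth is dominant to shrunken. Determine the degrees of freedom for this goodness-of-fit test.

3

A dihybrid testcross with independent assortment gives a 1:1:1:1 ratio.
A goodness-of-fit test with 4 phenotype classes has df = 4 − 1 = 3.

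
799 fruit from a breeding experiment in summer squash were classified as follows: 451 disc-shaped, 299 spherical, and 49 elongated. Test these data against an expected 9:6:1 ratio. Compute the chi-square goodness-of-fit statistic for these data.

Under the 9:6:1 hypothesis (Σ ratio = 16, N = 799):
  disc-shaped: 799 × 9/16 = 449.4375
  spherical: 799 × 6/16 = 299.625
  elongated: 799 × 1/16 = 49.9375
χ² = Σ (O − E)² / E
  disc-shaped: (451 − 449.4375)² / 449.4375 = 0.0054
  spherical: (299 − 299.625)² / 299.625 = 0.0013
  elongated: (49 − 49.9375)² / 49.9375 = 0.0176
χ² = 0.0054 + 0.0013 + 0.0176 = 0.0243 ≈ 0.024

0.024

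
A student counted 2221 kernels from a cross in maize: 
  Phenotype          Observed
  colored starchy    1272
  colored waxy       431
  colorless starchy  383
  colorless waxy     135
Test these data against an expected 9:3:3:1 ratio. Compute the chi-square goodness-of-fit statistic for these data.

Expected counts for N = 2221 under a 9:3:3:1 ratio (total parts = 16):
  colored starchy: 2221 × 9/16 = 1249.3125
  colored waxy: 2221 × 3/16 = 416.4375
  colorless starchy: 2221 × 3/16 = 416.4375
  colorless waxy: 2221 × 1/16 = 138.8125
χ² = Σ (O − E)² / E
  colored starchy: (1272 − 1249.3125)² / 1249.3125 = 0.4120
  colored waxy: (431 − 416.4375)² / 416.4375 = 0.5092
  colorless starchy: (383 − 416.4375)² / 416.4375 = 2.6848
  colorless waxy: (135 − 138.8125)² / 138.8125 = 0.1047
χ² = 0.4120 + 0.5092 + 2.6848 + 0.1047 = 3.7107 ≈ 3.711

3.711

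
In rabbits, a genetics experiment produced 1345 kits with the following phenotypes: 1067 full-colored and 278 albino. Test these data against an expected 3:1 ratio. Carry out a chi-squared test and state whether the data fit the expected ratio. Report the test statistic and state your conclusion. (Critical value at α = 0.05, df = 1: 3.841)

Under the 3:1 hypothesis (Σ ratio = 4, N = 1345):
  full-colored: 1345 × 3/4 = 1008.75
  albino: 1345 × 1/4 = 336.25
χ² = Σ (O − E)² / E
  full-colored: (1067 − 1008.75)² / 1008.75 = 3.3636
  albino: (278 − 336.25)² / 336.25 = 10.0909
χ² = 3.3636 + 10.0909 = 13.4545 ≈ 13.455
Degrees of freedom = 2 − 1 = 1; critical value at α = 0.05 is 3.841.
Since 13.455 > 3.841, we reject the null hypothesis — the data do not fit the 3:1 ratio.

13.455; not consistent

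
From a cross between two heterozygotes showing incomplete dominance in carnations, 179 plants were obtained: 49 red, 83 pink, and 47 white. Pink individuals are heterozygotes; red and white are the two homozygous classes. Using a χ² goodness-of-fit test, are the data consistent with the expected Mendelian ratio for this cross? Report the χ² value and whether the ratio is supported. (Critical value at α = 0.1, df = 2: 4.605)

With incomplete dominance, a heterozygote × heterozygote cross gives a 1:2:1 phenotypic ratio.
Expected counts for N = 179 under a 1:2:1 ratio (total parts = 4):
  red: 179 × 1/4 = 44.75
  pink: 179 × 2/4 = 89.5
  white: 179 × 1/4 = 44.75
χ² = Σ (O − E)² / E
  red: (49 − 44.75)² / 44.75 = 0.4036
  pink: (83 − 89.5)² / 89.5 = 0.4721
  white: (47 − 44.75)² / 44.75 = 0.1131
χ² = 0.4036 + 0.4721 + 0.1131 = 0.9888 ≈ 0.989
Degrees of freedom = 3 − 1 = 2; critical value at α = 0.1 is 4.605.
Since 0.989 < 4.605, we fail to reject the null hypothesis — the data are consistent with the 1:2:1 ratio.

0.989; consistent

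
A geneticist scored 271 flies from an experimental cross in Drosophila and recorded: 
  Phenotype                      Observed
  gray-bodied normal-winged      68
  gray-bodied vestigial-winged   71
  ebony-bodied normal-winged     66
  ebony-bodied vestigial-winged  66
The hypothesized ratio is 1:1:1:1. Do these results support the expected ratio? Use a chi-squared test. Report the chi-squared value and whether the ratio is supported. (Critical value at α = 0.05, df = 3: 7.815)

Under the 1:1:1:1 hypothesis (Σ ratio = 4, N = 271):
  gray-bodied normal-winged: 271 × 1/4 = 67.75
  gray-bodied vestigial-winged: 271 × 1/4 = 67.75
  ebony-bodied normal-winged: 271 × 1/4 = 67.75
  ebony-bodied vestigial-winged: 271 × 1/4 = 67.75
χ² = Σ (O − E)² / E
  gray-bodied normal-winged: (68 − 67.75)² / 67.75 = 0.0009
  gray-bodied vestigial-winged: (71 − 67.75)² / 67.75 = 0.1559
  ebony-bodied normal-winged: (66 − 67.75)² / 67.75 = 0.0452
  ebony-bodied vestigial-winged: (66 − 67.75)² / 67.75 = 0.0452
χ² = 0.0009 + 0.1559 + 0.0452 + 0.0452 = 0.2472 ≈ 0.247
Degrees of freedom = 4 − 1 = 3; critical value at α = 0.05 is 7.815.
Since 0.247 < 7.815, we fail to reject the null hypothesis — the data are consistent with the 1:1:1:1 ratio.

0.247; consistent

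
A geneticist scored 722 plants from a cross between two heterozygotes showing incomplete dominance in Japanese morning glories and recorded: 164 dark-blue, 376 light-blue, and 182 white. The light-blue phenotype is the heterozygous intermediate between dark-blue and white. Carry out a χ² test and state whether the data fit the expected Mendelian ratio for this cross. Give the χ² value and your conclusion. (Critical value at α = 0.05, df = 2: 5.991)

With incomplete dominance, a heterozygote × heterozygote cross gives a 1:2:1 phenotypic ratio.
Under the 1:2:1 hypothesis (Σ ratio = 4, N = 722):
  dark-blue: 722 × 1/4 = 180.5
  light-blue: 722 × 2/4 = 361
  white: 722 × 1/4 = 180.5
χ² = Σ (O − E)² / E
  dark-blue: (164 − 180.5)² / 180.5 = 1.5083
  light-blue: (376 − 361)² / 361 = 0.6233
  white: (182 − 180.5)² / 180.5 = 0.0125
χ² = 1.5083 + 0.6233 + 0.0125 = 2.1441 ≈ 2.144
Degrees of freedom = 3 − 1 = 2; critical value at α = 0.05 is 5.991.
Since 2.144 < 5.991, we fail to reject the null hypothesis — the data are consistent with the 1:2:1 ratio.

2.144; consistent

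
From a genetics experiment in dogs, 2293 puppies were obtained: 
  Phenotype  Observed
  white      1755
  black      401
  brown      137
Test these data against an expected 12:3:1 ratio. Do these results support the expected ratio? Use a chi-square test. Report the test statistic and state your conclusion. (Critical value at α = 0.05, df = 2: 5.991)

2.948; consistent

Under the 12:3:1 hypothesis (Σ ratio = 16, N = 2293):
  white: 2293 × 12/16 = 1719.75
  black: 2293 × 3/16 = 429.9375
  brown: 2293 × 1/16 = 143.3125
χ² = Σ (O − E)² / E
  white: (1755 − 1719.75)² / 1719.75 = 0.7225
  black: (401 − 429.9375)² / 429.9375 = 1.9477
  brown: (137 − 143.3125)² / 143.3125 = 0.2780
χ² = 0.7225 + 1.9477 + 0.2780 = 2.9482 ≈ 2.948
Degrees of freedom = 3 − 1 = 2; critical value at α = 0.05 is 5.991.
Since 2.948 < 5.991, we fail to reject the null hypothesis — the data are consistent with the 12:3:1 ratio.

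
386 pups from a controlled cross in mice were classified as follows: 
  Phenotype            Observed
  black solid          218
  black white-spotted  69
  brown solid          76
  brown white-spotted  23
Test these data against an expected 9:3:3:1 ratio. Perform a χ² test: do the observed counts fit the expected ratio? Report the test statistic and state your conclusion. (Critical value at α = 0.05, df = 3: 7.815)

Total ratio parts = 16. Expected numbers out of 386:
  black solid: 386 × 9/16 = 217.125
  black white-spotted: 386 × 3/16 = 72.375
  brown solid: 386 × 3/16 = 72.375
  brown white-spotted: 386 × 1/16 = 24.125
χ² = Σ (O − E)² / E
  black solid: (218 − 217.125)² / 217.125 = 0.0035
  black white-spotted: (69 − 72.375)² / 72.375 = 0.1574
  brown solid: (76 − 72.375)² / 72.375 = 0.1816
  brown white-spotted: (23 − 24.125)² / 24.125 = 0.0525
χ² = 0.0035 + 0.1574 + 0.1816 + 0.0525 = 0.395
Degrees of freedom = 4 − 1 = 3; critical value at α = 0.05 is 7.815.
Since 0.395 < 7.815, we fail to reject the null hypothesis — the data are consistent with the 9:3:3:1 ratio.

0.395; consistent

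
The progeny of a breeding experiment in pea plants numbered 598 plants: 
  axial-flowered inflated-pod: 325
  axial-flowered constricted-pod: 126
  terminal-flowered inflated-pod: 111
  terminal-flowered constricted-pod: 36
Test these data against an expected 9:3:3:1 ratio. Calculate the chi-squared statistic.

Expected counts for N = 598 under a 9:3:3:1 ratio (total parts = 16):
  axial-flowered inflated-pod: 598 × 9/16 = 336.375
  axial-flowered constricted-pod: 598 × 3/16 = 112.125
  terminal-flowered inflated-pod: 598 × 3/16 = 112.125
  terminal-flowered constricted-pod: 598 × 1/16 = 37.375
χ² = Σ (O − E)² / E
  axial-flowered inflated-pod: (325 − 336.375)² / 336.375 = 0.3847
  axial-flowered constricted-pod: (126 − 112.125)² / 112.125 = 1.7170
  terminal-flowered inflated-pod: (111 − 112.125)² / 112.125 = 0.0113
  terminal-flowered constricted-pod: (36 − 37.375)² / 37.375 = 0.0506
χ² = 0.3847 + 1.7170 + 0.0113 + 0.0506 = 2.1636 ≈ 2.164

2.164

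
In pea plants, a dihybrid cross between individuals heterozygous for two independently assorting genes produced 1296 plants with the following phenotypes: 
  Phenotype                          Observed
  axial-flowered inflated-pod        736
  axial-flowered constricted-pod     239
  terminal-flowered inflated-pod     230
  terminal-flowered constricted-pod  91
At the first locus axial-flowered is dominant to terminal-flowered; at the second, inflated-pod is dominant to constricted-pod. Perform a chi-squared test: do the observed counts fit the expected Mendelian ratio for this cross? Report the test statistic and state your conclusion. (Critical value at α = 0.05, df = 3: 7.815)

2.063; consistent

A dihybrid F₂ with independent assortment and complete dominance at both loci gives a 9:3:3:1 phenotypic ratio.
Expected counts for N = 1296 under a 9:3:3:1 ratio (total parts = 16):
  axial-flowered inflated-pod: 1296 × 9/16 = 729
  axial-flowered constricted-pod: 1296 × 3/16 = 243
  terminal-flowered inflated-pod: 1296 × 3/16 = 243
  terminal-flowered constricted-pod: 1296 × 1/16 = 81
χ² = Σ (O − E)² / E
  axial-flowered inflated-pod: (736 − 729)² / 729 = 0.0672
  axial-flowered constricted-pod: (239 − 243)² / 243 = 0.0658
  terminal-flowered inflated-pod: (230 − 243)² / 243 = 0.6955
  terminal-flowered constricted-pod: (91 − 81)² / 81 = 1.2346
χ² = 0.0672 + 0.0658 + 0.6955 + 1.2346 = 2.0631 ≈ 2.063
Degrees of freedom = 4 − 1 = 3; critical value at α = 0.05 is 7.815.
Since 2.063 < 7.815, we fail to reject the null hypothesis — the data are consistent with the 9:3:3:1 ratio.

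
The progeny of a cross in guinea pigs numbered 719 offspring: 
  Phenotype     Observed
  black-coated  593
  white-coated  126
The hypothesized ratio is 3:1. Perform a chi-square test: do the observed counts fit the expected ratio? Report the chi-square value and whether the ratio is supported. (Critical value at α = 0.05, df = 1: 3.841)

Under the 3:1 hypothesis (Σ ratio = 4, N = 719):
  black-coated: 719 × 3/4 = 539.25
  white-coated: 719 × 1/4 = 179.75
χ² = Σ (O − E)² / E
  black-coated: (593 − 539.25)² / 539.25 = 5.3576
  white-coated: (126 − 179.75)² / 179.75 = 16.0727
χ² = 5.3576 + 16.0727 = 21.4303 ≈ 21.430
Degrees of freedom = 2 − 1 = 1; critical value at α = 0.05 is 3.841.
Since 21.430 > 3.841, we reject the null hypothesis — the data do not fit the 3:1 ratio.

21.430; not consistent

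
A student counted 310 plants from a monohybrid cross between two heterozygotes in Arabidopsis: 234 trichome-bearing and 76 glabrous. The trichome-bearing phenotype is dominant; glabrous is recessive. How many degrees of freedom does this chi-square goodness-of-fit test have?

For a monohybrid cross between heterozygotes with complete dominance, the expected phenotypic ratio is 3:1.
A goodness-of-fit test with 2 phenotype classes has df = 2 − 1 = 1.

1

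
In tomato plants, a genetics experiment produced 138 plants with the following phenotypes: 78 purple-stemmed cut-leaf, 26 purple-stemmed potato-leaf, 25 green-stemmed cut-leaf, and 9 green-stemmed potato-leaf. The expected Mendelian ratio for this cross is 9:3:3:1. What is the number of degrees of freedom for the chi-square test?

3

A goodness-of-fit test with 4 phenotype classes has df = 4 − 1 = 3.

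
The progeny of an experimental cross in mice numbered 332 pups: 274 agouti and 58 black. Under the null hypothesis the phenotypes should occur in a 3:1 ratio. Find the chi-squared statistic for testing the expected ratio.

Expected counts for N = 332 under a 3:1 ratio (total parts = 4):
  agouti: 332 × 3/4 = 249
  black: 332 × 1/4 = 83
χ² = Σ (O − E)² / E
  agouti: (274 − 249)² / 249 = 2.5100
  black: (58 − 83)² / 83 = 7.5301
χ² = 2.5100 + 7.5301 = 10.0401 ≈ 10.040

10.040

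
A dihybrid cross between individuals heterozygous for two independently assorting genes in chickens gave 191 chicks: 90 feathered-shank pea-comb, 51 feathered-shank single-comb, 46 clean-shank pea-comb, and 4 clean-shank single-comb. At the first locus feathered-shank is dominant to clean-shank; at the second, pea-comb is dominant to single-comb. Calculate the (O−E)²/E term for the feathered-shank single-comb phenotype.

A dihybrid F₂ with independent assortment and complete dominance at both loci gives a 9:3:3:1 phenotypic ratio.
Under the 9:3:3:1 hypothesis (Σ ratio = 16, N = 191):
  feathered-shank pea-comb: 191 × 9/16 = 107.4375
  feathered-shank single-comb: 191 × 3/16 = 35.8125
  clean-shank pea-comb: 191 × 3/16 = 35.8125
  clean-shank single-comb: 191 × 1/16 = 11.9375
Contribution of feathered-shank single-comb: (51 − 35.8125)² / 35.8125 = 6.4408

6.441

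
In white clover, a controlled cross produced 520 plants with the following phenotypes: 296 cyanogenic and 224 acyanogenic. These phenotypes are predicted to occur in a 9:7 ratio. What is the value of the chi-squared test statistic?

The 9:7 ratio has 16 parts, so with N = 520 the expected counts are:
  cyanogenic: 520 × 9/16 = 292.5
  acyanogenic: 520 × 7/16 = 227.5
χ² = Σ (O − E)² / E
  cyanogenic: (296 − 292.5)² / 292.5 = 0.0419
  acyanogenic: (224 − 227.5)² / 227.5 = 0.0538
χ² = 0.0419 + 0.0538 = 0.0957 ≈ 0.096

0.096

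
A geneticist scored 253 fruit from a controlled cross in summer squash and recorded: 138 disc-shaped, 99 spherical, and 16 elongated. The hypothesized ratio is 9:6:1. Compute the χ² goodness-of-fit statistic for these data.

0.312

Expected counts for N = 253 under a 9:6:1 ratio (total parts = 16):
  disc-shaped: 253 × 9/16 = 142.3125
  spherical: 253 × 6/16 = 94.875
  elongated: 253 × 1/16 = 15.8125
χ² = Σ (O − E)² / E
  disc-shaped: (138 − 142.3125)² / 142.3125 = 0.1307
  spherical: (99 − 94.875)² / 94.875 = 0.1793
  elongated: (16 − 15.8125)² / 15.8125 = 0.0022
χ² = 0.1307 + 0.1793 + 0.0022 = 0.3122 ≈ 0.312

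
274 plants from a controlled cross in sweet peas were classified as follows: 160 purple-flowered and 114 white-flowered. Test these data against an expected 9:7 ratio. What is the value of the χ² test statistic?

Total ratio parts = 16. Expected numbers out of 274:
  purple-flowered: 274 × 9/16 = 154.125
  white-flowered: 274 × 7/16 = 119.875
χ² = Σ (O − E)² / E
  purple-flowered: (160 − 154.125)² / 154.125 = 0.2239
  white-flowered: (114 − 119.875)² / 119.875 = 0.2879
χ² = 0.2239 + 0.2879 = 0.5118 ≈ 0.512

0.512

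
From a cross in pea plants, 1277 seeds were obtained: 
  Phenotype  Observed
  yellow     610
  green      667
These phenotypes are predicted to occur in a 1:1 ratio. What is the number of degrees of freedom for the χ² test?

1

A goodness-of-fit test with 2 phenotype classes has df = 2 − 1 = 1.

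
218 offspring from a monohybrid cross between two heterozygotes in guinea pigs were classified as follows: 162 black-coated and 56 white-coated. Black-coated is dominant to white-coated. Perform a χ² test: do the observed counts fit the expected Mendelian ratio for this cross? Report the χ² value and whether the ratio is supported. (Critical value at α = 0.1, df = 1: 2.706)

For a monohybrid cross between heterozygotes with complete dominance, the expected phenotypic ratio is 3:1.
Total ratio parts = 4. Expected numbers out of 218:
  black-coated: 218 × 3/4 = 163.5
  white-coated: 218 × 1/4 = 54.5
χ² = Σ (O − E)² / E
  black-coated: (162 − 163.5)² / 163.5 = 0.0138
  white-coated: (56 − 54.5)² / 54.5 = 0.0413
χ² = 0.0138 + 0.0413 = 0.0551 ≈ 0.055
Degrees of freedom = 2 − 1 = 1; critical value at α = 0.1 is 2.706.
Since 0.055 < 2.706, we fail to reject the null hypothesis — the data are consistent with the 3:1 ratio.

0.055; consistent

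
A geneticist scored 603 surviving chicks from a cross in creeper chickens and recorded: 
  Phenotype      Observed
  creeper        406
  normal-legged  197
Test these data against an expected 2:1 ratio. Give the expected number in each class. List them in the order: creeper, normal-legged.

402, 201

The 2:1 ratio has 3 parts, so with N = 603 the expected counts are:
  creeper: 603 × 2/3 = 402
  normal-legged: 603 × 1/3 = 201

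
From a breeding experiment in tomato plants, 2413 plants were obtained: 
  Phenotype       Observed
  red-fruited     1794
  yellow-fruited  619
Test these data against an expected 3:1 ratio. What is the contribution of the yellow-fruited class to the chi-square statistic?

Expected counts for N = 2413 under a 3:1 ratio (total parts = 4):
  red-fruited: 2413 × 3/4 = 1809.75
  yellow-fruited: 2413 × 1/4 = 603.25
Contribution of yellow-fruited: (619 − 603.25)² / 603.25 = 0.4112

0.411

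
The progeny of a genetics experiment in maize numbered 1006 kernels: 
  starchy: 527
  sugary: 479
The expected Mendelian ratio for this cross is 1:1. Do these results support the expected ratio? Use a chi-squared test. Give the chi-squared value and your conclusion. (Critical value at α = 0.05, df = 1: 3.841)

The 1:1 ratio has 2 parts, so with N = 1006 the expected counts are:
  starchy: 1006 × 1/2 = 503
  sugary: 1006 × 1/2 = 503
χ² = Σ (O − E)² / E
  starchy: (527 − 503)² / 503 = 1.1451
  sugary: (479 − 503)² / 503 = 1.1451
χ² = 1.1451 + 1.1451 = 2.2902 ≈ 2.290
Degrees of freedom = 2 − 1 = 1; critical value at α = 0.05 is 3.841.
Since 2.290 < 3.841, we fail to reject the null hypothesis — the data are consistent with the 1:1 ratio.

2.290; consistent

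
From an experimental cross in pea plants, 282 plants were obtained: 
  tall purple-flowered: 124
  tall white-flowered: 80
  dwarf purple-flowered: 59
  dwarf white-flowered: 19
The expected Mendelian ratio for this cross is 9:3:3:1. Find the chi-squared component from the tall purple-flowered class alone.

7.558

Under the 9:3:3:1 hypothesis (Σ ratio = 16, N = 282):
  tall purple-flowered: 282 × 9/16 = 158.625
  tall white-flowered: 282 × 3/16 = 52.875
  dwarf purple-flowered: 282 × 3/16 = 52.875
  dwarf white-flowered: 282 × 1/16 = 17.625
Contribution of tall purple-flowered: (124 − 158.625)² / 158.625 = 7.5580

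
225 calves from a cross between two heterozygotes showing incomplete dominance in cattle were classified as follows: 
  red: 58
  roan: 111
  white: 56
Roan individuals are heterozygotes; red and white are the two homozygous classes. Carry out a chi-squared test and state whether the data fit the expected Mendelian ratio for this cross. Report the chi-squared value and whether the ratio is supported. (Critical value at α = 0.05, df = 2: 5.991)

With incomplete dominance, a heterozygote × heterozygote cross gives a 1:2:1 phenotypic ratio.
Total ratio parts = 4. Expected numbers out of 225:
  red: 225 × 1/4 = 56.25
  roan: 225 × 2/4 = 112.5
  white: 225 × 1/4 = 56.25
χ² = Σ (O − E)² / E
  red: (58 − 56.25)² / 56.25 = 0.0544
  roan: (111 − 112.5)² / 112.5 = 0.0200
  white: (56 − 56.25)² / 56.25 = 0.0011
χ² = 0.0544 + 0.0200 + 0.0011 = 0.0755 ≈ 0.076
Degrees of freedom = 3 − 1 = 2; critical value at α = 0.05 is 5.991.
Since 0.076 < 5.991, we fail to reject the null hypothesis — the data are consistent with the 1:2:1 ratio.

0.076; consistent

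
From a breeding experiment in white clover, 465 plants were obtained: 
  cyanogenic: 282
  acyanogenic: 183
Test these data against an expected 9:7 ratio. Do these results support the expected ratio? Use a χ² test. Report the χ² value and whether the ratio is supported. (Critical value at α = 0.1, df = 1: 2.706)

Expected counts for N = 465 under a 9:7 ratio (total parts = 16):
  cyanogenic: 465 × 9/16 = 261.5625
  acyanogenic: 465 × 7/16 = 203.4375
χ² = Σ (O − E)² / E
  cyanogenic: (282 − 261.5625)² / 261.5625 = 1.5969
  acyanogenic: (183 − 203.4375)² / 203.4375 = 2.0532
χ² = 1.5969 + 2.0532 = 3.6501 ≈ 3.650
Degrees of freedom = 2 − 1 = 1; critical value at α = 0.1 is 2.706.
Since 3.650 > 2.706, we reject the null hypothesis — the data do not fit the 9:7 ratio.

3.650; not consistent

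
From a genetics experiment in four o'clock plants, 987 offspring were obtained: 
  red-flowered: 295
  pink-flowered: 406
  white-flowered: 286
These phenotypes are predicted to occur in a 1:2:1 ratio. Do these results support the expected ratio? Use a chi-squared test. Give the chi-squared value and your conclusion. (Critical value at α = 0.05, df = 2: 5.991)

The 1:2:1 ratio has 4 parts, so with N = 987 the expected counts are:
  red-flowered: 987 × 1/4 = 246.75
  pink-flowered: 987 × 2/4 = 493.5
  white-flowered: 987 × 1/4 = 246.75
χ² = Σ (O − E)² / E
  red-flowered: (295 − 246.75)² / 246.75 = 9.4349
  pink-flowered: (406 − 493.5)² / 493.5 = 15.5142
  white-flowered: (286 − 246.75)² / 246.75 = 6.2434
χ² = 9.4349 + 15.5142 + 6.2434 = 31.1925 ≈ 31.193
Degrees of freedom = 3 − 1 = 2; critical value at α = 0.05 is 5.991.
Since 31.193 > 5.991, we reject the null hypothesis — the data do not fit the 1:2:1 ratio.

31.193; not consistent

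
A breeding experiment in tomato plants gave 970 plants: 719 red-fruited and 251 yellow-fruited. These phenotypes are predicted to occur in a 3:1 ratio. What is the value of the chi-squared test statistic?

0.397

The 3:1 ratio has 4 parts, so with N = 970 the expected counts are:
  red-fruited: 970 × 3/4 = 727.5
  yellow-fruited: 970 × 1/4 = 242.5
χ² = Σ (O − E)² / E
  red-fruited: (719 − 727.5)² / 727.5 = 0.0993
  yellow-fruited: (251 − 242.5)² / 242.5 = 0.2979
χ² = 0.0993 + 0.2979 = 0.3972 ≈ 0.397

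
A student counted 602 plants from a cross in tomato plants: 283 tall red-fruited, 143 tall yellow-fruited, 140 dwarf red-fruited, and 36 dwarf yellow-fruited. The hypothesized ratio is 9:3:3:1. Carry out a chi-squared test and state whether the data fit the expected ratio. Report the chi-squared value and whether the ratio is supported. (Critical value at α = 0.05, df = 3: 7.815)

23.766; not consistent

The 9:3:3:1 ratio has 16 parts, so with N = 602 the expected counts are:
  tall red-fruited: 602 × 9/16 = 338.625
  tall yellow-fruited: 602 × 3/16 = 112.875
  dwarf red-fruited: 602 × 3/16 = 112.875
  dwarf yellow-fruited: 602 × 1/16 = 37.625
χ² = Σ (O − E)² / E
  tall red-fruited: (283 − 338.625)² / 338.625 = 9.1374
  tall yellow-fruited: (143 − 112.875)² / 112.875 = 8.0400
  dwarf red-fruited: (140 − 112.875)² / 112.875 = 6.5184
  dwarf yellow-fruited: (36 − 37.625)² / 37.625 = 0.0702
χ² = 9.1374 + 8.0400 + 6.5184 + 0.0702 = 23.766
Degrees of freedom = 4 − 1 = 3; critical value at α = 0.05 is 7.815.
Since 23.766 > 7.815, we reject the null hypothesis — the data do not fit the 9:3:3:1 ratio.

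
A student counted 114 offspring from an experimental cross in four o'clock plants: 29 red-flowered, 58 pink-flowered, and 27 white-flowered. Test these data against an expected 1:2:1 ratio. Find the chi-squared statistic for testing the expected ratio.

0.105

The 1:2:1 ratio has 4 parts, so with N = 114 the expected counts are:
  red-flowered: 114 × 1/4 = 28.5
  pink-flowered: 114 × 2/4 = 57
  white-flowered: 114 × 1/4 = 28.5
χ² = Σ (O − E)² / E
  red-flowered: (29 − 28.5)² / 28.5 = 0.0088
  pink-flowered: (58 − 57)² / 57 = 0.0175
  white-flowered: (27 − 28.5)² / 28.5 = 0.0789
χ² = 0.0088 + 0.0175 + 0.0789 = 0.1052 ≈ 0.105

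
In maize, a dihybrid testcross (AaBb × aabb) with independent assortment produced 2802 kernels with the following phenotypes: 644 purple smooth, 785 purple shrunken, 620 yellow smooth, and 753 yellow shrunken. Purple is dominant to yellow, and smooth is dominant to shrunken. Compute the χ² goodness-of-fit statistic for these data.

A dihybrid testcross with independent assortment gives a 1:1:1:1 ratio.
Total ratio parts = 4. Expected numbers out of 2802:
  purple smooth: 2802 × 1/4 = 700.5
  purple shrunken: 2802 × 1/4 = 700.5
  yellow smooth: 2802 × 1/4 = 700.5
  yellow shrunken: 2802 × 1/4 = 700.5
χ² = Σ (O − E)² / E
  purple smooth: (644 − 700.5)² / 700.5 = 4.5571
  purple shrunken: (785 − 700.5)² / 700.5 = 10.1931
  yellow smooth: (620 − 700.5)² / 700.5 = 9.2509
  yellow shrunken: (753 − 700.5)² / 700.5 = 3.9347
χ² = 4.5571 + 10.1931 + 9.2509 + 3.9347 = 27.9358 ≈ 27.936

27.936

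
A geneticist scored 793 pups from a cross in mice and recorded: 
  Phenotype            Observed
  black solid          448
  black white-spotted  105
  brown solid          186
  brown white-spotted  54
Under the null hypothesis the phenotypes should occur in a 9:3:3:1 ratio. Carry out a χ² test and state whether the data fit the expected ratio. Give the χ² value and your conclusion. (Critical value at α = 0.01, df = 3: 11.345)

Under the 9:3:3:1 hypothesis (Σ ratio = 16, N = 793):
  black solid: 793 × 9/16 = 446.0625
  black white-spotted: 793 × 3/16 = 148.6875
  brown solid: 793 × 3/16 = 148.6875
  brown white-spotted: 793 × 1/16 = 49.5625
χ² = Σ (O − E)² / E
  black solid: (448 − 446.0625)² / 446.0625 = 0.0084
  black white-spotted: (105 − 148.6875)² / 148.6875 = 12.8363
  brown solid: (186 − 148.6875)² / 148.6875 = 9.3634
  brown white-spotted: (54 − 49.5625)² / 49.5625 = 0.3973
χ² = 0.0084 + 12.8363 + 9.3634 + 0.3973 = 22.6054 ≈ 22.605
Degrees of freedom = 4 − 1 = 3; critical value at α = 0.01 is 11.345.
Since 22.605 > 11.345, we reject the null hypothesis — the data do not fit the 9:3:3:1 ratio.

22.605; not consistent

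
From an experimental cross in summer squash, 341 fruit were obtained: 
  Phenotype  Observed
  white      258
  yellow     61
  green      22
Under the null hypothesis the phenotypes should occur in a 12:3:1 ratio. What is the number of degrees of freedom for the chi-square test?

2

A goodness-of-fit test with 3 phenotype classes has df = 3 − 1 = 2.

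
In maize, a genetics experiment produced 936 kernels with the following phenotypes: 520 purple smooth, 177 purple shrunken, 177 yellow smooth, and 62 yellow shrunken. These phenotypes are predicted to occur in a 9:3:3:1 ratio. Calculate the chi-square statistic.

0.315

Under the 9:3:3:1 hypothesis (Σ ratio = 16, N = 936):
  purple smooth: 936 × 9/16 = 526.5
  purple shrunken: 936 × 3/16 = 175.5
  yellow smooth: 936 × 3/16 = 175.5
  yellow shrunken: 936 × 1/16 = 58.5
χ² = Σ (O − E)² / E
  purple smooth: (520 − 526.5)² / 526.5 = 0.0802
  purple shrunken: (177 − 175.5)² / 175.5 = 0.0128
  yellow smooth: (177 − 175.5)² / 175.5 = 0.0128
  yellow shrunken: (62 − 58.5)² / 58.5 = 0.2094
χ² = 0.0802 + 0.0128 + 0.0128 + 0.2094 = 0.3152 ≈ 0.315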